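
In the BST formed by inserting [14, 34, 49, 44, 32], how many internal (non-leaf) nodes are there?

Tree built from: [14, 34, 49, 44, 32]
Tree (level-order array): [14, None, 34, 32, 49, None, None, 44]
Rule: An internal node has at least one child.
Per-node child counts:
  node 14: 1 child(ren)
  node 34: 2 child(ren)
  node 32: 0 child(ren)
  node 49: 1 child(ren)
  node 44: 0 child(ren)
Matching nodes: [14, 34, 49]
Count of internal (non-leaf) nodes: 3


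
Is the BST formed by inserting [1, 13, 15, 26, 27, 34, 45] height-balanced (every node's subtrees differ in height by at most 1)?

Tree (level-order array): [1, None, 13, None, 15, None, 26, None, 27, None, 34, None, 45]
Definition: a tree is height-balanced if, at every node, |h(left) - h(right)| <= 1 (empty subtree has height -1).
Bottom-up per-node check:
  node 45: h_left=-1, h_right=-1, diff=0 [OK], height=0
  node 34: h_left=-1, h_right=0, diff=1 [OK], height=1
  node 27: h_left=-1, h_right=1, diff=2 [FAIL (|-1-1|=2 > 1)], height=2
  node 26: h_left=-1, h_right=2, diff=3 [FAIL (|-1-2|=3 > 1)], height=3
  node 15: h_left=-1, h_right=3, diff=4 [FAIL (|-1-3|=4 > 1)], height=4
  node 13: h_left=-1, h_right=4, diff=5 [FAIL (|-1-4|=5 > 1)], height=5
  node 1: h_left=-1, h_right=5, diff=6 [FAIL (|-1-5|=6 > 1)], height=6
Node 27 violates the condition: |-1 - 1| = 2 > 1.
Result: Not balanced


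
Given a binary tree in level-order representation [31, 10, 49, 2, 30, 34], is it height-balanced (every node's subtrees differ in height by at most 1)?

Tree (level-order array): [31, 10, 49, 2, 30, 34]
Definition: a tree is height-balanced if, at every node, |h(left) - h(right)| <= 1 (empty subtree has height -1).
Bottom-up per-node check:
  node 2: h_left=-1, h_right=-1, diff=0 [OK], height=0
  node 30: h_left=-1, h_right=-1, diff=0 [OK], height=0
  node 10: h_left=0, h_right=0, diff=0 [OK], height=1
  node 34: h_left=-1, h_right=-1, diff=0 [OK], height=0
  node 49: h_left=0, h_right=-1, diff=1 [OK], height=1
  node 31: h_left=1, h_right=1, diff=0 [OK], height=2
All nodes satisfy the balance condition.
Result: Balanced


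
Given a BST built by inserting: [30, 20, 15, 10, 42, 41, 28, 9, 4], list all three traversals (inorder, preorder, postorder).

Tree insertion order: [30, 20, 15, 10, 42, 41, 28, 9, 4]
Tree (level-order array): [30, 20, 42, 15, 28, 41, None, 10, None, None, None, None, None, 9, None, 4]
Inorder (L, root, R): [4, 9, 10, 15, 20, 28, 30, 41, 42]
Preorder (root, L, R): [30, 20, 15, 10, 9, 4, 28, 42, 41]
Postorder (L, R, root): [4, 9, 10, 15, 28, 20, 41, 42, 30]


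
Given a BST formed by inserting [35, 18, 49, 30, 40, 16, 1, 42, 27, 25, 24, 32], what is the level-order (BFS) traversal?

Tree insertion order: [35, 18, 49, 30, 40, 16, 1, 42, 27, 25, 24, 32]
Tree (level-order array): [35, 18, 49, 16, 30, 40, None, 1, None, 27, 32, None, 42, None, None, 25, None, None, None, None, None, 24]
BFS from the root, enqueuing left then right child of each popped node:
  queue [35] -> pop 35, enqueue [18, 49], visited so far: [35]
  queue [18, 49] -> pop 18, enqueue [16, 30], visited so far: [35, 18]
  queue [49, 16, 30] -> pop 49, enqueue [40], visited so far: [35, 18, 49]
  queue [16, 30, 40] -> pop 16, enqueue [1], visited so far: [35, 18, 49, 16]
  queue [30, 40, 1] -> pop 30, enqueue [27, 32], visited so far: [35, 18, 49, 16, 30]
  queue [40, 1, 27, 32] -> pop 40, enqueue [42], visited so far: [35, 18, 49, 16, 30, 40]
  queue [1, 27, 32, 42] -> pop 1, enqueue [none], visited so far: [35, 18, 49, 16, 30, 40, 1]
  queue [27, 32, 42] -> pop 27, enqueue [25], visited so far: [35, 18, 49, 16, 30, 40, 1, 27]
  queue [32, 42, 25] -> pop 32, enqueue [none], visited so far: [35, 18, 49, 16, 30, 40, 1, 27, 32]
  queue [42, 25] -> pop 42, enqueue [none], visited so far: [35, 18, 49, 16, 30, 40, 1, 27, 32, 42]
  queue [25] -> pop 25, enqueue [24], visited so far: [35, 18, 49, 16, 30, 40, 1, 27, 32, 42, 25]
  queue [24] -> pop 24, enqueue [none], visited so far: [35, 18, 49, 16, 30, 40, 1, 27, 32, 42, 25, 24]
Result: [35, 18, 49, 16, 30, 40, 1, 27, 32, 42, 25, 24]


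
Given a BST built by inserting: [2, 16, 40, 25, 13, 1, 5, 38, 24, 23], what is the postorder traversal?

Tree insertion order: [2, 16, 40, 25, 13, 1, 5, 38, 24, 23]
Tree (level-order array): [2, 1, 16, None, None, 13, 40, 5, None, 25, None, None, None, 24, 38, 23]
Postorder traversal: [1, 5, 13, 23, 24, 38, 25, 40, 16, 2]


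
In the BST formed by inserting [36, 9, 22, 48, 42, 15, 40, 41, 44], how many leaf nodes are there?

Tree built from: [36, 9, 22, 48, 42, 15, 40, 41, 44]
Tree (level-order array): [36, 9, 48, None, 22, 42, None, 15, None, 40, 44, None, None, None, 41]
Rule: A leaf has 0 children.
Per-node child counts:
  node 36: 2 child(ren)
  node 9: 1 child(ren)
  node 22: 1 child(ren)
  node 15: 0 child(ren)
  node 48: 1 child(ren)
  node 42: 2 child(ren)
  node 40: 1 child(ren)
  node 41: 0 child(ren)
  node 44: 0 child(ren)
Matching nodes: [15, 41, 44]
Count of leaf nodes: 3


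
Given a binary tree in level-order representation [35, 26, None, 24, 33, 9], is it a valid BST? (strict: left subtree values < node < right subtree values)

Level-order array: [35, 26, None, 24, 33, 9]
Validate using subtree bounds (lo, hi): at each node, require lo < value < hi,
then recurse left with hi=value and right with lo=value.
Preorder trace (stopping at first violation):
  at node 35 with bounds (-inf, +inf): OK
  at node 26 with bounds (-inf, 35): OK
  at node 24 with bounds (-inf, 26): OK
  at node 9 with bounds (-inf, 24): OK
  at node 33 with bounds (26, 35): OK
No violation found at any node.
Result: Valid BST


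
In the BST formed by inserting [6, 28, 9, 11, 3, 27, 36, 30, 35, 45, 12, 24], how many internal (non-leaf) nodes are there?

Tree built from: [6, 28, 9, 11, 3, 27, 36, 30, 35, 45, 12, 24]
Tree (level-order array): [6, 3, 28, None, None, 9, 36, None, 11, 30, 45, None, 27, None, 35, None, None, 12, None, None, None, None, 24]
Rule: An internal node has at least one child.
Per-node child counts:
  node 6: 2 child(ren)
  node 3: 0 child(ren)
  node 28: 2 child(ren)
  node 9: 1 child(ren)
  node 11: 1 child(ren)
  node 27: 1 child(ren)
  node 12: 1 child(ren)
  node 24: 0 child(ren)
  node 36: 2 child(ren)
  node 30: 1 child(ren)
  node 35: 0 child(ren)
  node 45: 0 child(ren)
Matching nodes: [6, 28, 9, 11, 27, 12, 36, 30]
Count of internal (non-leaf) nodes: 8


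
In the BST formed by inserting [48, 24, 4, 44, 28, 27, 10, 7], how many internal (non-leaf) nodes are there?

Tree built from: [48, 24, 4, 44, 28, 27, 10, 7]
Tree (level-order array): [48, 24, None, 4, 44, None, 10, 28, None, 7, None, 27]
Rule: An internal node has at least one child.
Per-node child counts:
  node 48: 1 child(ren)
  node 24: 2 child(ren)
  node 4: 1 child(ren)
  node 10: 1 child(ren)
  node 7: 0 child(ren)
  node 44: 1 child(ren)
  node 28: 1 child(ren)
  node 27: 0 child(ren)
Matching nodes: [48, 24, 4, 10, 44, 28]
Count of internal (non-leaf) nodes: 6


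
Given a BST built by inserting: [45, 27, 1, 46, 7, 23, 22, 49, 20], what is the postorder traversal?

Tree insertion order: [45, 27, 1, 46, 7, 23, 22, 49, 20]
Tree (level-order array): [45, 27, 46, 1, None, None, 49, None, 7, None, None, None, 23, 22, None, 20]
Postorder traversal: [20, 22, 23, 7, 1, 27, 49, 46, 45]


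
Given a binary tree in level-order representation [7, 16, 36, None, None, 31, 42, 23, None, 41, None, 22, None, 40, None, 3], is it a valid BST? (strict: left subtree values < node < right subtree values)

Level-order array: [7, 16, 36, None, None, 31, 42, 23, None, 41, None, 22, None, 40, None, 3]
Validate using subtree bounds (lo, hi): at each node, require lo < value < hi,
then recurse left with hi=value and right with lo=value.
Preorder trace (stopping at first violation):
  at node 7 with bounds (-inf, +inf): OK
  at node 16 with bounds (-inf, 7): VIOLATION
Node 16 violates its bound: not (-inf < 16 < 7).
Result: Not a valid BST


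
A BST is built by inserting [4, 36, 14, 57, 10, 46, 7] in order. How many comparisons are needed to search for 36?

Search path for 36: 4 -> 36
Found: True
Comparisons: 2


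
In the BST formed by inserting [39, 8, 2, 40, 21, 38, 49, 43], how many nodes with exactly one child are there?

Tree built from: [39, 8, 2, 40, 21, 38, 49, 43]
Tree (level-order array): [39, 8, 40, 2, 21, None, 49, None, None, None, 38, 43]
Rule: These are nodes with exactly 1 non-null child.
Per-node child counts:
  node 39: 2 child(ren)
  node 8: 2 child(ren)
  node 2: 0 child(ren)
  node 21: 1 child(ren)
  node 38: 0 child(ren)
  node 40: 1 child(ren)
  node 49: 1 child(ren)
  node 43: 0 child(ren)
Matching nodes: [21, 40, 49]
Count of nodes with exactly one child: 3


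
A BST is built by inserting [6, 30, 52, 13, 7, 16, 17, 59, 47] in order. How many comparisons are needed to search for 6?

Search path for 6: 6
Found: True
Comparisons: 1


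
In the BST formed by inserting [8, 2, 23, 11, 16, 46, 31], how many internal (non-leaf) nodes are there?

Tree built from: [8, 2, 23, 11, 16, 46, 31]
Tree (level-order array): [8, 2, 23, None, None, 11, 46, None, 16, 31]
Rule: An internal node has at least one child.
Per-node child counts:
  node 8: 2 child(ren)
  node 2: 0 child(ren)
  node 23: 2 child(ren)
  node 11: 1 child(ren)
  node 16: 0 child(ren)
  node 46: 1 child(ren)
  node 31: 0 child(ren)
Matching nodes: [8, 23, 11, 46]
Count of internal (non-leaf) nodes: 4


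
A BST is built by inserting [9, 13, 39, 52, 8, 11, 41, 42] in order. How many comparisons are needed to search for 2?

Search path for 2: 9 -> 8
Found: False
Comparisons: 2


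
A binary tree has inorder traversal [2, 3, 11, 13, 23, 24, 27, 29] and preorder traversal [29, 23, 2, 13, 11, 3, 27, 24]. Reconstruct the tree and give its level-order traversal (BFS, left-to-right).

Inorder:  [2, 3, 11, 13, 23, 24, 27, 29]
Preorder: [29, 23, 2, 13, 11, 3, 27, 24]
Algorithm: preorder visits root first, so consume preorder in order;
for each root, split the current inorder slice at that value into
left-subtree inorder and right-subtree inorder, then recurse.
Recursive splits:
  root=29; inorder splits into left=[2, 3, 11, 13, 23, 24, 27], right=[]
  root=23; inorder splits into left=[2, 3, 11, 13], right=[24, 27]
  root=2; inorder splits into left=[], right=[3, 11, 13]
  root=13; inorder splits into left=[3, 11], right=[]
  root=11; inorder splits into left=[3], right=[]
  root=3; inorder splits into left=[], right=[]
  root=27; inorder splits into left=[24], right=[]
  root=24; inorder splits into left=[], right=[]
Reconstructed level-order: [29, 23, 2, 27, 13, 24, 11, 3]


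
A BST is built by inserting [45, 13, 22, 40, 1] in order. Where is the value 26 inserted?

Starting tree (level order): [45, 13, None, 1, 22, None, None, None, 40]
Insertion path: 45 -> 13 -> 22 -> 40
Result: insert 26 as left child of 40
Final tree (level order): [45, 13, None, 1, 22, None, None, None, 40, 26]


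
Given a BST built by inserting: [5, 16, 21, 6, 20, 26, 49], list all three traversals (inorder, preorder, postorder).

Tree insertion order: [5, 16, 21, 6, 20, 26, 49]
Tree (level-order array): [5, None, 16, 6, 21, None, None, 20, 26, None, None, None, 49]
Inorder (L, root, R): [5, 6, 16, 20, 21, 26, 49]
Preorder (root, L, R): [5, 16, 6, 21, 20, 26, 49]
Postorder (L, R, root): [6, 20, 49, 26, 21, 16, 5]


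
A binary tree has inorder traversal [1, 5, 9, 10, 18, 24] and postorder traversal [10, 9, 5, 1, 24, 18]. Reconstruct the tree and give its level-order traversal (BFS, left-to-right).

Inorder:   [1, 5, 9, 10, 18, 24]
Postorder: [10, 9, 5, 1, 24, 18]
Algorithm: postorder visits root last, so walk postorder right-to-left;
each value is the root of the current inorder slice — split it at that
value, recurse on the right subtree first, then the left.
Recursive splits:
  root=18; inorder splits into left=[1, 5, 9, 10], right=[24]
  root=24; inorder splits into left=[], right=[]
  root=1; inorder splits into left=[], right=[5, 9, 10]
  root=5; inorder splits into left=[], right=[9, 10]
  root=9; inorder splits into left=[], right=[10]
  root=10; inorder splits into left=[], right=[]
Reconstructed level-order: [18, 1, 24, 5, 9, 10]


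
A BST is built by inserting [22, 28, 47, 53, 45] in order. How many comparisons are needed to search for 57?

Search path for 57: 22 -> 28 -> 47 -> 53
Found: False
Comparisons: 4


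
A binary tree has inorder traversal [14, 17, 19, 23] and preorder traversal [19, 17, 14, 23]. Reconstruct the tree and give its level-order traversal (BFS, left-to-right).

Inorder:  [14, 17, 19, 23]
Preorder: [19, 17, 14, 23]
Algorithm: preorder visits root first, so consume preorder in order;
for each root, split the current inorder slice at that value into
left-subtree inorder and right-subtree inorder, then recurse.
Recursive splits:
  root=19; inorder splits into left=[14, 17], right=[23]
  root=17; inorder splits into left=[14], right=[]
  root=14; inorder splits into left=[], right=[]
  root=23; inorder splits into left=[], right=[]
Reconstructed level-order: [19, 17, 23, 14]


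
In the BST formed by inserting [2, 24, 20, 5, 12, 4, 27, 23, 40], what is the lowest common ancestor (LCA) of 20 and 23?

Tree insertion order: [2, 24, 20, 5, 12, 4, 27, 23, 40]
Tree (level-order array): [2, None, 24, 20, 27, 5, 23, None, 40, 4, 12]
In a BST, the LCA of p=20, q=23 is the first node v on the
root-to-leaf path with p <= v <= q (go left if both < v, right if both > v).
Walk from root:
  at 2: both 20 and 23 > 2, go right
  at 24: both 20 and 23 < 24, go left
  at 20: 20 <= 20 <= 23, this is the LCA
LCA = 20


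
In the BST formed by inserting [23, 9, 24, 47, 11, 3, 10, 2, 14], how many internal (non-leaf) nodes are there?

Tree built from: [23, 9, 24, 47, 11, 3, 10, 2, 14]
Tree (level-order array): [23, 9, 24, 3, 11, None, 47, 2, None, 10, 14]
Rule: An internal node has at least one child.
Per-node child counts:
  node 23: 2 child(ren)
  node 9: 2 child(ren)
  node 3: 1 child(ren)
  node 2: 0 child(ren)
  node 11: 2 child(ren)
  node 10: 0 child(ren)
  node 14: 0 child(ren)
  node 24: 1 child(ren)
  node 47: 0 child(ren)
Matching nodes: [23, 9, 3, 11, 24]
Count of internal (non-leaf) nodes: 5


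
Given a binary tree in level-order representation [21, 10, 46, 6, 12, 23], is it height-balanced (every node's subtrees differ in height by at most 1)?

Tree (level-order array): [21, 10, 46, 6, 12, 23]
Definition: a tree is height-balanced if, at every node, |h(left) - h(right)| <= 1 (empty subtree has height -1).
Bottom-up per-node check:
  node 6: h_left=-1, h_right=-1, diff=0 [OK], height=0
  node 12: h_left=-1, h_right=-1, diff=0 [OK], height=0
  node 10: h_left=0, h_right=0, diff=0 [OK], height=1
  node 23: h_left=-1, h_right=-1, diff=0 [OK], height=0
  node 46: h_left=0, h_right=-1, diff=1 [OK], height=1
  node 21: h_left=1, h_right=1, diff=0 [OK], height=2
All nodes satisfy the balance condition.
Result: Balanced


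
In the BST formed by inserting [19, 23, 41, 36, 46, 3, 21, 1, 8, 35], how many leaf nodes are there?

Tree built from: [19, 23, 41, 36, 46, 3, 21, 1, 8, 35]
Tree (level-order array): [19, 3, 23, 1, 8, 21, 41, None, None, None, None, None, None, 36, 46, 35]
Rule: A leaf has 0 children.
Per-node child counts:
  node 19: 2 child(ren)
  node 3: 2 child(ren)
  node 1: 0 child(ren)
  node 8: 0 child(ren)
  node 23: 2 child(ren)
  node 21: 0 child(ren)
  node 41: 2 child(ren)
  node 36: 1 child(ren)
  node 35: 0 child(ren)
  node 46: 0 child(ren)
Matching nodes: [1, 8, 21, 35, 46]
Count of leaf nodes: 5


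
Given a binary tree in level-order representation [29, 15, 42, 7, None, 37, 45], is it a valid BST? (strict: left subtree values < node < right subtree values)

Level-order array: [29, 15, 42, 7, None, 37, 45]
Validate using subtree bounds (lo, hi): at each node, require lo < value < hi,
then recurse left with hi=value and right with lo=value.
Preorder trace (stopping at first violation):
  at node 29 with bounds (-inf, +inf): OK
  at node 15 with bounds (-inf, 29): OK
  at node 7 with bounds (-inf, 15): OK
  at node 42 with bounds (29, +inf): OK
  at node 37 with bounds (29, 42): OK
  at node 45 with bounds (42, +inf): OK
No violation found at any node.
Result: Valid BST


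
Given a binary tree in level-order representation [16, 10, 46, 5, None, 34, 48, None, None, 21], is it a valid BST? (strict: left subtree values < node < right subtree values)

Level-order array: [16, 10, 46, 5, None, 34, 48, None, None, 21]
Validate using subtree bounds (lo, hi): at each node, require lo < value < hi,
then recurse left with hi=value and right with lo=value.
Preorder trace (stopping at first violation):
  at node 16 with bounds (-inf, +inf): OK
  at node 10 with bounds (-inf, 16): OK
  at node 5 with bounds (-inf, 10): OK
  at node 46 with bounds (16, +inf): OK
  at node 34 with bounds (16, 46): OK
  at node 21 with bounds (16, 34): OK
  at node 48 with bounds (46, +inf): OK
No violation found at any node.
Result: Valid BST


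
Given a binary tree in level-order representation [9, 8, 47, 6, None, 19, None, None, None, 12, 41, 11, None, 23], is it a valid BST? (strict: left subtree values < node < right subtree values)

Level-order array: [9, 8, 47, 6, None, 19, None, None, None, 12, 41, 11, None, 23]
Validate using subtree bounds (lo, hi): at each node, require lo < value < hi,
then recurse left with hi=value and right with lo=value.
Preorder trace (stopping at first violation):
  at node 9 with bounds (-inf, +inf): OK
  at node 8 with bounds (-inf, 9): OK
  at node 6 with bounds (-inf, 8): OK
  at node 47 with bounds (9, +inf): OK
  at node 19 with bounds (9, 47): OK
  at node 12 with bounds (9, 19): OK
  at node 11 with bounds (9, 12): OK
  at node 41 with bounds (19, 47): OK
  at node 23 with bounds (19, 41): OK
No violation found at any node.
Result: Valid BST


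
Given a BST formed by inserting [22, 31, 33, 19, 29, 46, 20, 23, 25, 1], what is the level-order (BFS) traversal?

Tree insertion order: [22, 31, 33, 19, 29, 46, 20, 23, 25, 1]
Tree (level-order array): [22, 19, 31, 1, 20, 29, 33, None, None, None, None, 23, None, None, 46, None, 25]
BFS from the root, enqueuing left then right child of each popped node:
  queue [22] -> pop 22, enqueue [19, 31], visited so far: [22]
  queue [19, 31] -> pop 19, enqueue [1, 20], visited so far: [22, 19]
  queue [31, 1, 20] -> pop 31, enqueue [29, 33], visited so far: [22, 19, 31]
  queue [1, 20, 29, 33] -> pop 1, enqueue [none], visited so far: [22, 19, 31, 1]
  queue [20, 29, 33] -> pop 20, enqueue [none], visited so far: [22, 19, 31, 1, 20]
  queue [29, 33] -> pop 29, enqueue [23], visited so far: [22, 19, 31, 1, 20, 29]
  queue [33, 23] -> pop 33, enqueue [46], visited so far: [22, 19, 31, 1, 20, 29, 33]
  queue [23, 46] -> pop 23, enqueue [25], visited so far: [22, 19, 31, 1, 20, 29, 33, 23]
  queue [46, 25] -> pop 46, enqueue [none], visited so far: [22, 19, 31, 1, 20, 29, 33, 23, 46]
  queue [25] -> pop 25, enqueue [none], visited so far: [22, 19, 31, 1, 20, 29, 33, 23, 46, 25]
Result: [22, 19, 31, 1, 20, 29, 33, 23, 46, 25]


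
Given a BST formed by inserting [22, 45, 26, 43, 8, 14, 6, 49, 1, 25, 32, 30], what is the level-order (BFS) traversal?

Tree insertion order: [22, 45, 26, 43, 8, 14, 6, 49, 1, 25, 32, 30]
Tree (level-order array): [22, 8, 45, 6, 14, 26, 49, 1, None, None, None, 25, 43, None, None, None, None, None, None, 32, None, 30]
BFS from the root, enqueuing left then right child of each popped node:
  queue [22] -> pop 22, enqueue [8, 45], visited so far: [22]
  queue [8, 45] -> pop 8, enqueue [6, 14], visited so far: [22, 8]
  queue [45, 6, 14] -> pop 45, enqueue [26, 49], visited so far: [22, 8, 45]
  queue [6, 14, 26, 49] -> pop 6, enqueue [1], visited so far: [22, 8, 45, 6]
  queue [14, 26, 49, 1] -> pop 14, enqueue [none], visited so far: [22, 8, 45, 6, 14]
  queue [26, 49, 1] -> pop 26, enqueue [25, 43], visited so far: [22, 8, 45, 6, 14, 26]
  queue [49, 1, 25, 43] -> pop 49, enqueue [none], visited so far: [22, 8, 45, 6, 14, 26, 49]
  queue [1, 25, 43] -> pop 1, enqueue [none], visited so far: [22, 8, 45, 6, 14, 26, 49, 1]
  queue [25, 43] -> pop 25, enqueue [none], visited so far: [22, 8, 45, 6, 14, 26, 49, 1, 25]
  queue [43] -> pop 43, enqueue [32], visited so far: [22, 8, 45, 6, 14, 26, 49, 1, 25, 43]
  queue [32] -> pop 32, enqueue [30], visited so far: [22, 8, 45, 6, 14, 26, 49, 1, 25, 43, 32]
  queue [30] -> pop 30, enqueue [none], visited so far: [22, 8, 45, 6, 14, 26, 49, 1, 25, 43, 32, 30]
Result: [22, 8, 45, 6, 14, 26, 49, 1, 25, 43, 32, 30]


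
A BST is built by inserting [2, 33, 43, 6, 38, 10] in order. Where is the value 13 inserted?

Starting tree (level order): [2, None, 33, 6, 43, None, 10, 38]
Insertion path: 2 -> 33 -> 6 -> 10
Result: insert 13 as right child of 10
Final tree (level order): [2, None, 33, 6, 43, None, 10, 38, None, None, 13]


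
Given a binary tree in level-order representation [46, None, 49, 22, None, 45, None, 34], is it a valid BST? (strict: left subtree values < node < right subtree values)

Level-order array: [46, None, 49, 22, None, 45, None, 34]
Validate using subtree bounds (lo, hi): at each node, require lo < value < hi,
then recurse left with hi=value and right with lo=value.
Preorder trace (stopping at first violation):
  at node 46 with bounds (-inf, +inf): OK
  at node 49 with bounds (46, +inf): OK
  at node 22 with bounds (46, 49): VIOLATION
Node 22 violates its bound: not (46 < 22 < 49).
Result: Not a valid BST


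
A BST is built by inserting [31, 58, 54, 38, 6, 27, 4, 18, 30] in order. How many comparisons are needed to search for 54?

Search path for 54: 31 -> 58 -> 54
Found: True
Comparisons: 3


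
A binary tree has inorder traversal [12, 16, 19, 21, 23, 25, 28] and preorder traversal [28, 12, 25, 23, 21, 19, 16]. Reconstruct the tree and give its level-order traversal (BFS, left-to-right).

Inorder:  [12, 16, 19, 21, 23, 25, 28]
Preorder: [28, 12, 25, 23, 21, 19, 16]
Algorithm: preorder visits root first, so consume preorder in order;
for each root, split the current inorder slice at that value into
left-subtree inorder and right-subtree inorder, then recurse.
Recursive splits:
  root=28; inorder splits into left=[12, 16, 19, 21, 23, 25], right=[]
  root=12; inorder splits into left=[], right=[16, 19, 21, 23, 25]
  root=25; inorder splits into left=[16, 19, 21, 23], right=[]
  root=23; inorder splits into left=[16, 19, 21], right=[]
  root=21; inorder splits into left=[16, 19], right=[]
  root=19; inorder splits into left=[16], right=[]
  root=16; inorder splits into left=[], right=[]
Reconstructed level-order: [28, 12, 25, 23, 21, 19, 16]


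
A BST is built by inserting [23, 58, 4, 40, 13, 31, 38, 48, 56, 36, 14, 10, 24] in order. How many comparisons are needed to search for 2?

Search path for 2: 23 -> 4
Found: False
Comparisons: 2


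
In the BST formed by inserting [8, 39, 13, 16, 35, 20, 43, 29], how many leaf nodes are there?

Tree built from: [8, 39, 13, 16, 35, 20, 43, 29]
Tree (level-order array): [8, None, 39, 13, 43, None, 16, None, None, None, 35, 20, None, None, 29]
Rule: A leaf has 0 children.
Per-node child counts:
  node 8: 1 child(ren)
  node 39: 2 child(ren)
  node 13: 1 child(ren)
  node 16: 1 child(ren)
  node 35: 1 child(ren)
  node 20: 1 child(ren)
  node 29: 0 child(ren)
  node 43: 0 child(ren)
Matching nodes: [29, 43]
Count of leaf nodes: 2


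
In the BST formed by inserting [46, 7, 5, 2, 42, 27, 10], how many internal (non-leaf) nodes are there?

Tree built from: [46, 7, 5, 2, 42, 27, 10]
Tree (level-order array): [46, 7, None, 5, 42, 2, None, 27, None, None, None, 10]
Rule: An internal node has at least one child.
Per-node child counts:
  node 46: 1 child(ren)
  node 7: 2 child(ren)
  node 5: 1 child(ren)
  node 2: 0 child(ren)
  node 42: 1 child(ren)
  node 27: 1 child(ren)
  node 10: 0 child(ren)
Matching nodes: [46, 7, 5, 42, 27]
Count of internal (non-leaf) nodes: 5


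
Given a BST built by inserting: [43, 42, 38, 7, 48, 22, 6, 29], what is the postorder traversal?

Tree insertion order: [43, 42, 38, 7, 48, 22, 6, 29]
Tree (level-order array): [43, 42, 48, 38, None, None, None, 7, None, 6, 22, None, None, None, 29]
Postorder traversal: [6, 29, 22, 7, 38, 42, 48, 43]


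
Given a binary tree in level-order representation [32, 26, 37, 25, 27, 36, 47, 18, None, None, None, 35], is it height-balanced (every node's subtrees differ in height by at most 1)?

Tree (level-order array): [32, 26, 37, 25, 27, 36, 47, 18, None, None, None, 35]
Definition: a tree is height-balanced if, at every node, |h(left) - h(right)| <= 1 (empty subtree has height -1).
Bottom-up per-node check:
  node 18: h_left=-1, h_right=-1, diff=0 [OK], height=0
  node 25: h_left=0, h_right=-1, diff=1 [OK], height=1
  node 27: h_left=-1, h_right=-1, diff=0 [OK], height=0
  node 26: h_left=1, h_right=0, diff=1 [OK], height=2
  node 35: h_left=-1, h_right=-1, diff=0 [OK], height=0
  node 36: h_left=0, h_right=-1, diff=1 [OK], height=1
  node 47: h_left=-1, h_right=-1, diff=0 [OK], height=0
  node 37: h_left=1, h_right=0, diff=1 [OK], height=2
  node 32: h_left=2, h_right=2, diff=0 [OK], height=3
All nodes satisfy the balance condition.
Result: Balanced


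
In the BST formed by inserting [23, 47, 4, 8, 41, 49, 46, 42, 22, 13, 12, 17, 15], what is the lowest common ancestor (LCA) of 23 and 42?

Tree insertion order: [23, 47, 4, 8, 41, 49, 46, 42, 22, 13, 12, 17, 15]
Tree (level-order array): [23, 4, 47, None, 8, 41, 49, None, 22, None, 46, None, None, 13, None, 42, None, 12, 17, None, None, None, None, 15]
In a BST, the LCA of p=23, q=42 is the first node v on the
root-to-leaf path with p <= v <= q (go left if both < v, right if both > v).
Walk from root:
  at 23: 23 <= 23 <= 42, this is the LCA
LCA = 23


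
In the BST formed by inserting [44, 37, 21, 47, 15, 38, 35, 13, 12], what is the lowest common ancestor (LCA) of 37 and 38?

Tree insertion order: [44, 37, 21, 47, 15, 38, 35, 13, 12]
Tree (level-order array): [44, 37, 47, 21, 38, None, None, 15, 35, None, None, 13, None, None, None, 12]
In a BST, the LCA of p=37, q=38 is the first node v on the
root-to-leaf path with p <= v <= q (go left if both < v, right if both > v).
Walk from root:
  at 44: both 37 and 38 < 44, go left
  at 37: 37 <= 37 <= 38, this is the LCA
LCA = 37


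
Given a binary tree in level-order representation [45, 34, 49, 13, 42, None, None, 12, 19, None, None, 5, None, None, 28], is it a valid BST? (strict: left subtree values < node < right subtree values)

Level-order array: [45, 34, 49, 13, 42, None, None, 12, 19, None, None, 5, None, None, 28]
Validate using subtree bounds (lo, hi): at each node, require lo < value < hi,
then recurse left with hi=value and right with lo=value.
Preorder trace (stopping at first violation):
  at node 45 with bounds (-inf, +inf): OK
  at node 34 with bounds (-inf, 45): OK
  at node 13 with bounds (-inf, 34): OK
  at node 12 with bounds (-inf, 13): OK
  at node 5 with bounds (-inf, 12): OK
  at node 19 with bounds (13, 34): OK
  at node 28 with bounds (19, 34): OK
  at node 42 with bounds (34, 45): OK
  at node 49 with bounds (45, +inf): OK
No violation found at any node.
Result: Valid BST


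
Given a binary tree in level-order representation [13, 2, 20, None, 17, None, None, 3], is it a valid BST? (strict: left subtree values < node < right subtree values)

Level-order array: [13, 2, 20, None, 17, None, None, 3]
Validate using subtree bounds (lo, hi): at each node, require lo < value < hi,
then recurse left with hi=value and right with lo=value.
Preorder trace (stopping at first violation):
  at node 13 with bounds (-inf, +inf): OK
  at node 2 with bounds (-inf, 13): OK
  at node 17 with bounds (2, 13): VIOLATION
Node 17 violates its bound: not (2 < 17 < 13).
Result: Not a valid BST


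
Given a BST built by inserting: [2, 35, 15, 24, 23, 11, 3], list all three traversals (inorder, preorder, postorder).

Tree insertion order: [2, 35, 15, 24, 23, 11, 3]
Tree (level-order array): [2, None, 35, 15, None, 11, 24, 3, None, 23]
Inorder (L, root, R): [2, 3, 11, 15, 23, 24, 35]
Preorder (root, L, R): [2, 35, 15, 11, 3, 24, 23]
Postorder (L, R, root): [3, 11, 23, 24, 15, 35, 2]


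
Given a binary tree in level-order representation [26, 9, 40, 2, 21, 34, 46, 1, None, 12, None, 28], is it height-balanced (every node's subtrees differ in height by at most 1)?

Tree (level-order array): [26, 9, 40, 2, 21, 34, 46, 1, None, 12, None, 28]
Definition: a tree is height-balanced if, at every node, |h(left) - h(right)| <= 1 (empty subtree has height -1).
Bottom-up per-node check:
  node 1: h_left=-1, h_right=-1, diff=0 [OK], height=0
  node 2: h_left=0, h_right=-1, diff=1 [OK], height=1
  node 12: h_left=-1, h_right=-1, diff=0 [OK], height=0
  node 21: h_left=0, h_right=-1, diff=1 [OK], height=1
  node 9: h_left=1, h_right=1, diff=0 [OK], height=2
  node 28: h_left=-1, h_right=-1, diff=0 [OK], height=0
  node 34: h_left=0, h_right=-1, diff=1 [OK], height=1
  node 46: h_left=-1, h_right=-1, diff=0 [OK], height=0
  node 40: h_left=1, h_right=0, diff=1 [OK], height=2
  node 26: h_left=2, h_right=2, diff=0 [OK], height=3
All nodes satisfy the balance condition.
Result: Balanced


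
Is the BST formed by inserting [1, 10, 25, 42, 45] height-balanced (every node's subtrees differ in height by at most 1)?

Tree (level-order array): [1, None, 10, None, 25, None, 42, None, 45]
Definition: a tree is height-balanced if, at every node, |h(left) - h(right)| <= 1 (empty subtree has height -1).
Bottom-up per-node check:
  node 45: h_left=-1, h_right=-1, diff=0 [OK], height=0
  node 42: h_left=-1, h_right=0, diff=1 [OK], height=1
  node 25: h_left=-1, h_right=1, diff=2 [FAIL (|-1-1|=2 > 1)], height=2
  node 10: h_left=-1, h_right=2, diff=3 [FAIL (|-1-2|=3 > 1)], height=3
  node 1: h_left=-1, h_right=3, diff=4 [FAIL (|-1-3|=4 > 1)], height=4
Node 25 violates the condition: |-1 - 1| = 2 > 1.
Result: Not balanced


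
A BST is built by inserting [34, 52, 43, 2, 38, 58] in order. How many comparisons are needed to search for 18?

Search path for 18: 34 -> 2
Found: False
Comparisons: 2


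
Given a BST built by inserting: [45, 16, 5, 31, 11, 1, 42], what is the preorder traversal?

Tree insertion order: [45, 16, 5, 31, 11, 1, 42]
Tree (level-order array): [45, 16, None, 5, 31, 1, 11, None, 42]
Preorder traversal: [45, 16, 5, 1, 11, 31, 42]


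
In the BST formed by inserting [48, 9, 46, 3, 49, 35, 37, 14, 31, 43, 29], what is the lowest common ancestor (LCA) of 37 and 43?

Tree insertion order: [48, 9, 46, 3, 49, 35, 37, 14, 31, 43, 29]
Tree (level-order array): [48, 9, 49, 3, 46, None, None, None, None, 35, None, 14, 37, None, 31, None, 43, 29]
In a BST, the LCA of p=37, q=43 is the first node v on the
root-to-leaf path with p <= v <= q (go left if both < v, right if both > v).
Walk from root:
  at 48: both 37 and 43 < 48, go left
  at 9: both 37 and 43 > 9, go right
  at 46: both 37 and 43 < 46, go left
  at 35: both 37 and 43 > 35, go right
  at 37: 37 <= 37 <= 43, this is the LCA
LCA = 37


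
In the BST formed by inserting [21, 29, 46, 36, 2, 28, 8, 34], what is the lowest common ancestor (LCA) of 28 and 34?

Tree insertion order: [21, 29, 46, 36, 2, 28, 8, 34]
Tree (level-order array): [21, 2, 29, None, 8, 28, 46, None, None, None, None, 36, None, 34]
In a BST, the LCA of p=28, q=34 is the first node v on the
root-to-leaf path with p <= v <= q (go left if both < v, right if both > v).
Walk from root:
  at 21: both 28 and 34 > 21, go right
  at 29: 28 <= 29 <= 34, this is the LCA
LCA = 29


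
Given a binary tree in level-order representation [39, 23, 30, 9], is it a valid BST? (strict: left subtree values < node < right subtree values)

Level-order array: [39, 23, 30, 9]
Validate using subtree bounds (lo, hi): at each node, require lo < value < hi,
then recurse left with hi=value and right with lo=value.
Preorder trace (stopping at first violation):
  at node 39 with bounds (-inf, +inf): OK
  at node 23 with bounds (-inf, 39): OK
  at node 9 with bounds (-inf, 23): OK
  at node 30 with bounds (39, +inf): VIOLATION
Node 30 violates its bound: not (39 < 30 < +inf).
Result: Not a valid BST


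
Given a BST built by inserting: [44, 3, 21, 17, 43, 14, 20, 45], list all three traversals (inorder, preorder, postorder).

Tree insertion order: [44, 3, 21, 17, 43, 14, 20, 45]
Tree (level-order array): [44, 3, 45, None, 21, None, None, 17, 43, 14, 20]
Inorder (L, root, R): [3, 14, 17, 20, 21, 43, 44, 45]
Preorder (root, L, R): [44, 3, 21, 17, 14, 20, 43, 45]
Postorder (L, R, root): [14, 20, 17, 43, 21, 3, 45, 44]


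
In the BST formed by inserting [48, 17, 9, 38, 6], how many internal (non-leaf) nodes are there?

Tree built from: [48, 17, 9, 38, 6]
Tree (level-order array): [48, 17, None, 9, 38, 6]
Rule: An internal node has at least one child.
Per-node child counts:
  node 48: 1 child(ren)
  node 17: 2 child(ren)
  node 9: 1 child(ren)
  node 6: 0 child(ren)
  node 38: 0 child(ren)
Matching nodes: [48, 17, 9]
Count of internal (non-leaf) nodes: 3


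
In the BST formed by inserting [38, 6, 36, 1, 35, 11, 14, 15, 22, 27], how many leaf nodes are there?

Tree built from: [38, 6, 36, 1, 35, 11, 14, 15, 22, 27]
Tree (level-order array): [38, 6, None, 1, 36, None, None, 35, None, 11, None, None, 14, None, 15, None, 22, None, 27]
Rule: A leaf has 0 children.
Per-node child counts:
  node 38: 1 child(ren)
  node 6: 2 child(ren)
  node 1: 0 child(ren)
  node 36: 1 child(ren)
  node 35: 1 child(ren)
  node 11: 1 child(ren)
  node 14: 1 child(ren)
  node 15: 1 child(ren)
  node 22: 1 child(ren)
  node 27: 0 child(ren)
Matching nodes: [1, 27]
Count of leaf nodes: 2


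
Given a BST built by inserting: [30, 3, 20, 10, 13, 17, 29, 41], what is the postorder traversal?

Tree insertion order: [30, 3, 20, 10, 13, 17, 29, 41]
Tree (level-order array): [30, 3, 41, None, 20, None, None, 10, 29, None, 13, None, None, None, 17]
Postorder traversal: [17, 13, 10, 29, 20, 3, 41, 30]


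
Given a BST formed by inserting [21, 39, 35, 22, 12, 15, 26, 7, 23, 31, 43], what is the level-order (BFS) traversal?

Tree insertion order: [21, 39, 35, 22, 12, 15, 26, 7, 23, 31, 43]
Tree (level-order array): [21, 12, 39, 7, 15, 35, 43, None, None, None, None, 22, None, None, None, None, 26, 23, 31]
BFS from the root, enqueuing left then right child of each popped node:
  queue [21] -> pop 21, enqueue [12, 39], visited so far: [21]
  queue [12, 39] -> pop 12, enqueue [7, 15], visited so far: [21, 12]
  queue [39, 7, 15] -> pop 39, enqueue [35, 43], visited so far: [21, 12, 39]
  queue [7, 15, 35, 43] -> pop 7, enqueue [none], visited so far: [21, 12, 39, 7]
  queue [15, 35, 43] -> pop 15, enqueue [none], visited so far: [21, 12, 39, 7, 15]
  queue [35, 43] -> pop 35, enqueue [22], visited so far: [21, 12, 39, 7, 15, 35]
  queue [43, 22] -> pop 43, enqueue [none], visited so far: [21, 12, 39, 7, 15, 35, 43]
  queue [22] -> pop 22, enqueue [26], visited so far: [21, 12, 39, 7, 15, 35, 43, 22]
  queue [26] -> pop 26, enqueue [23, 31], visited so far: [21, 12, 39, 7, 15, 35, 43, 22, 26]
  queue [23, 31] -> pop 23, enqueue [none], visited so far: [21, 12, 39, 7, 15, 35, 43, 22, 26, 23]
  queue [31] -> pop 31, enqueue [none], visited so far: [21, 12, 39, 7, 15, 35, 43, 22, 26, 23, 31]
Result: [21, 12, 39, 7, 15, 35, 43, 22, 26, 23, 31]


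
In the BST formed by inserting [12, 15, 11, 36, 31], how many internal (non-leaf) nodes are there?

Tree built from: [12, 15, 11, 36, 31]
Tree (level-order array): [12, 11, 15, None, None, None, 36, 31]
Rule: An internal node has at least one child.
Per-node child counts:
  node 12: 2 child(ren)
  node 11: 0 child(ren)
  node 15: 1 child(ren)
  node 36: 1 child(ren)
  node 31: 0 child(ren)
Matching nodes: [12, 15, 36]
Count of internal (non-leaf) nodes: 3


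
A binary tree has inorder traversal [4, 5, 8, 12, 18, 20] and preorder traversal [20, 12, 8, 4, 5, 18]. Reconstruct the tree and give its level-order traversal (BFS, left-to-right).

Inorder:  [4, 5, 8, 12, 18, 20]
Preorder: [20, 12, 8, 4, 5, 18]
Algorithm: preorder visits root first, so consume preorder in order;
for each root, split the current inorder slice at that value into
left-subtree inorder and right-subtree inorder, then recurse.
Recursive splits:
  root=20; inorder splits into left=[4, 5, 8, 12, 18], right=[]
  root=12; inorder splits into left=[4, 5, 8], right=[18]
  root=8; inorder splits into left=[4, 5], right=[]
  root=4; inorder splits into left=[], right=[5]
  root=5; inorder splits into left=[], right=[]
  root=18; inorder splits into left=[], right=[]
Reconstructed level-order: [20, 12, 8, 18, 4, 5]


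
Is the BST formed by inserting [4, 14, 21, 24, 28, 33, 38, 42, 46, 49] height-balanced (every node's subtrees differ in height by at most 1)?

Tree (level-order array): [4, None, 14, None, 21, None, 24, None, 28, None, 33, None, 38, None, 42, None, 46, None, 49]
Definition: a tree is height-balanced if, at every node, |h(left) - h(right)| <= 1 (empty subtree has height -1).
Bottom-up per-node check:
  node 49: h_left=-1, h_right=-1, diff=0 [OK], height=0
  node 46: h_left=-1, h_right=0, diff=1 [OK], height=1
  node 42: h_left=-1, h_right=1, diff=2 [FAIL (|-1-1|=2 > 1)], height=2
  node 38: h_left=-1, h_right=2, diff=3 [FAIL (|-1-2|=3 > 1)], height=3
  node 33: h_left=-1, h_right=3, diff=4 [FAIL (|-1-3|=4 > 1)], height=4
  node 28: h_left=-1, h_right=4, diff=5 [FAIL (|-1-4|=5 > 1)], height=5
  node 24: h_left=-1, h_right=5, diff=6 [FAIL (|-1-5|=6 > 1)], height=6
  node 21: h_left=-1, h_right=6, diff=7 [FAIL (|-1-6|=7 > 1)], height=7
  node 14: h_left=-1, h_right=7, diff=8 [FAIL (|-1-7|=8 > 1)], height=8
  node 4: h_left=-1, h_right=8, diff=9 [FAIL (|-1-8|=9 > 1)], height=9
Node 42 violates the condition: |-1 - 1| = 2 > 1.
Result: Not balanced


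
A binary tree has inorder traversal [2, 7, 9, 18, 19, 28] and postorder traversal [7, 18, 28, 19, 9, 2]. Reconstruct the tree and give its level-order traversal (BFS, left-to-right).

Inorder:   [2, 7, 9, 18, 19, 28]
Postorder: [7, 18, 28, 19, 9, 2]
Algorithm: postorder visits root last, so walk postorder right-to-left;
each value is the root of the current inorder slice — split it at that
value, recurse on the right subtree first, then the left.
Recursive splits:
  root=2; inorder splits into left=[], right=[7, 9, 18, 19, 28]
  root=9; inorder splits into left=[7], right=[18, 19, 28]
  root=19; inorder splits into left=[18], right=[28]
  root=28; inorder splits into left=[], right=[]
  root=18; inorder splits into left=[], right=[]
  root=7; inorder splits into left=[], right=[]
Reconstructed level-order: [2, 9, 7, 19, 18, 28]


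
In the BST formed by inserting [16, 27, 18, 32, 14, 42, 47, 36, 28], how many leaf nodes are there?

Tree built from: [16, 27, 18, 32, 14, 42, 47, 36, 28]
Tree (level-order array): [16, 14, 27, None, None, 18, 32, None, None, 28, 42, None, None, 36, 47]
Rule: A leaf has 0 children.
Per-node child counts:
  node 16: 2 child(ren)
  node 14: 0 child(ren)
  node 27: 2 child(ren)
  node 18: 0 child(ren)
  node 32: 2 child(ren)
  node 28: 0 child(ren)
  node 42: 2 child(ren)
  node 36: 0 child(ren)
  node 47: 0 child(ren)
Matching nodes: [14, 18, 28, 36, 47]
Count of leaf nodes: 5


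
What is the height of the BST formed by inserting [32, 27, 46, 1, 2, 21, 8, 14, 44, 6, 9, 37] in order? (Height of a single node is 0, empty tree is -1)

Insertion order: [32, 27, 46, 1, 2, 21, 8, 14, 44, 6, 9, 37]
Tree (level-order array): [32, 27, 46, 1, None, 44, None, None, 2, 37, None, None, 21, None, None, 8, None, 6, 14, None, None, 9]
Compute height bottom-up (empty subtree = -1):
  height(6) = 1 + max(-1, -1) = 0
  height(9) = 1 + max(-1, -1) = 0
  height(14) = 1 + max(0, -1) = 1
  height(8) = 1 + max(0, 1) = 2
  height(21) = 1 + max(2, -1) = 3
  height(2) = 1 + max(-1, 3) = 4
  height(1) = 1 + max(-1, 4) = 5
  height(27) = 1 + max(5, -1) = 6
  height(37) = 1 + max(-1, -1) = 0
  height(44) = 1 + max(0, -1) = 1
  height(46) = 1 + max(1, -1) = 2
  height(32) = 1 + max(6, 2) = 7
Height = 7


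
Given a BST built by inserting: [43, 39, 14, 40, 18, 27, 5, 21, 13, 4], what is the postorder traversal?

Tree insertion order: [43, 39, 14, 40, 18, 27, 5, 21, 13, 4]
Tree (level-order array): [43, 39, None, 14, 40, 5, 18, None, None, 4, 13, None, 27, None, None, None, None, 21]
Postorder traversal: [4, 13, 5, 21, 27, 18, 14, 40, 39, 43]
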